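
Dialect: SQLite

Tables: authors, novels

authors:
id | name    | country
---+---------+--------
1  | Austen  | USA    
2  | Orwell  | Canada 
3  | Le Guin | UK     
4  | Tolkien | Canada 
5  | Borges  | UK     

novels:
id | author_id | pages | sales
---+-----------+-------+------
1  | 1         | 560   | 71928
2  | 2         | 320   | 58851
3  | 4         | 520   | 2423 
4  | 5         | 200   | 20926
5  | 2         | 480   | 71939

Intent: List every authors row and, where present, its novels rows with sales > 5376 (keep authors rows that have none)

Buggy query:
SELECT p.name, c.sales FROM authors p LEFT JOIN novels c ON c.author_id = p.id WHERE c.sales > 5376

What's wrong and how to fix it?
Bug: Filtering c.sales in WHERE discards the NULL rows produced by LEFT JOIN, turning it into an inner join

Fix: Put 'c.sales > 5376' in the JOIN's ON clause instead of WHERE

Corrected query:
SELECT p.name, c.sales FROM authors p LEFT JOIN novels c ON c.author_id = p.id AND c.sales > 5376

Result:
name    | sales
--------+------
Austen  | 71928
Orwell  | 58851
Orwell  | 71939
Le Guin | NULL 
Tolkien | NULL 
Borges  | 20926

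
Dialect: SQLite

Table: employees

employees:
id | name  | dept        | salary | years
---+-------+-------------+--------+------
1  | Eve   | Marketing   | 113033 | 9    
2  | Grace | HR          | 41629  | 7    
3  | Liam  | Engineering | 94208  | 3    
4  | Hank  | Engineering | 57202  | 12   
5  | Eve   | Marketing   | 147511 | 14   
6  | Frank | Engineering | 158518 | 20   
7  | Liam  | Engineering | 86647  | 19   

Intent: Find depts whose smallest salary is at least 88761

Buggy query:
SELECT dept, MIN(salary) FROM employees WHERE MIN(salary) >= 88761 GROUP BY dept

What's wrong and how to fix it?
Bug: Aggregates like MIN are computed per group after WHERE runs

Fix: Use HAVING for the per-group MIN condition

Corrected query:
SELECT dept, MIN(salary) FROM employees GROUP BY dept HAVING MIN(salary) >= 88761

Result:
dept      | MIN(salary)
----------+------------
Marketing | 113033     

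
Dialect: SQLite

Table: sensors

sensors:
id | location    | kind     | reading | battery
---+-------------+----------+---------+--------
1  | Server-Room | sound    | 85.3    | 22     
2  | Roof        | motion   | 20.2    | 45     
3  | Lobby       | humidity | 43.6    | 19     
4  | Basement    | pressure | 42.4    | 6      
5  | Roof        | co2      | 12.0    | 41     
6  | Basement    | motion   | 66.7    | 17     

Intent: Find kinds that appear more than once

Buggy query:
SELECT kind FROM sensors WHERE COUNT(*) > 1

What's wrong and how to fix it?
Bug: COUNT(*) is an aggregate and cannot be used in WHERE

Fix: GROUP BY kind, then filter groups with HAVING COUNT(*) > 1

Corrected query:
SELECT kind FROM sensors GROUP BY kind HAVING COUNT(*) > 1

Result:
kind  
------
motion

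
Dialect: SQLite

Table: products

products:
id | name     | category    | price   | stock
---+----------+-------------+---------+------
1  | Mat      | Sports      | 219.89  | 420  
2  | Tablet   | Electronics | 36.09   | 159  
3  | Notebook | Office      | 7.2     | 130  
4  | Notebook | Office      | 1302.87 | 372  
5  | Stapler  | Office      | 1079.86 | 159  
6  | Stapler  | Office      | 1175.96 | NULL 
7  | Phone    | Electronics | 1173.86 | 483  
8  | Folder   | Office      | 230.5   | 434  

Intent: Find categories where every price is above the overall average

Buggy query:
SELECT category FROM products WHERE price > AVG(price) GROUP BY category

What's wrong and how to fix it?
Bug: WHERE evaluates per row before aggregation, so AVG() is unavailable

Fix: Use a subquery for AVG and a HAVING MIN(...) filter so the condition holds for every row in the group

Corrected query:
SELECT category FROM products GROUP BY category HAVING MIN(price) > (SELECT AVG(price) FROM products)

Result:
(no rows)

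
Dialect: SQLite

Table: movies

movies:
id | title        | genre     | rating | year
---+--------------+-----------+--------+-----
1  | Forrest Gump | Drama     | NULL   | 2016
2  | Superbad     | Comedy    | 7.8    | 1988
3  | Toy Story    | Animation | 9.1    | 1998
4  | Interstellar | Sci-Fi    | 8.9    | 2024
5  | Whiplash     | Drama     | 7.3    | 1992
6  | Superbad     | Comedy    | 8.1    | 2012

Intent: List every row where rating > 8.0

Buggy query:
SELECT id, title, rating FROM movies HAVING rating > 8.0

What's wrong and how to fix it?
Bug: HAVING filters the output of aggregation, but this query has no GROUP BY and no aggregate functions, so SQLite rejects it (HAVING clause on a non-aggregate query); the condition here is per row

Fix: Use WHERE for row-level filtering

Corrected query:
SELECT id, title, rating FROM movies WHERE rating > 8.0

Result:
id | title        | rating
---+--------------+-------
3  | Toy Story    | 9.1   
4  | Interstellar | 8.9   
6  | Superbad     | 8.1   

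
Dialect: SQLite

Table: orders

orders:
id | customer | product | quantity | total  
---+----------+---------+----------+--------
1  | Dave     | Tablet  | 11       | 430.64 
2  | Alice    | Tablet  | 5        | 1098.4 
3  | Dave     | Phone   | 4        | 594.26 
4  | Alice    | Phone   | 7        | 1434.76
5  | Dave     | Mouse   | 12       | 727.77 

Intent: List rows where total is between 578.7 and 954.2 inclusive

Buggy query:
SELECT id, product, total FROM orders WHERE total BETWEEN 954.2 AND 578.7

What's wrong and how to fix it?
Bug: The bounds are reversed; BETWEEN a AND b requires a <= b to match anything

Fix: Swap the bounds so the smaller value comes first

Corrected query:
SELECT id, product, total FROM orders WHERE total BETWEEN 578.7 AND 954.2

Result:
id | product | total 
---+---------+-------
3  | Phone   | 594.26
5  | Mouse   | 727.77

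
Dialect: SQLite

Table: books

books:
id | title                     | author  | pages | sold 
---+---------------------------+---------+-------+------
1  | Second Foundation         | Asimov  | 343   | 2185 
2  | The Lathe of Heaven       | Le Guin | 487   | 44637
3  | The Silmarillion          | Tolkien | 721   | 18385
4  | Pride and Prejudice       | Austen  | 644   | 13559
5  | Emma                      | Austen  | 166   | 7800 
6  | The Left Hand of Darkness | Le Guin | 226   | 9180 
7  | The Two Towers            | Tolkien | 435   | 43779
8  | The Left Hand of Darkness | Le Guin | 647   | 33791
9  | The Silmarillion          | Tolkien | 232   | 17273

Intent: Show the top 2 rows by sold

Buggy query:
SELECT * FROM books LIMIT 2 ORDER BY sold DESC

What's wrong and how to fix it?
Bug: ORDER BY cannot follow LIMIT; LIMIT is the final clause

Fix: Sort with ORDER BY, then apply LIMIT

Corrected query:
SELECT * FROM books ORDER BY sold DESC LIMIT 2

Result:
id | title               | author  | pages | sold 
---+---------------------+---------+-------+------
2  | The Lathe of Heaven | Le Guin | 487   | 44637
7  | The Two Towers      | Tolkien | 435   | 43779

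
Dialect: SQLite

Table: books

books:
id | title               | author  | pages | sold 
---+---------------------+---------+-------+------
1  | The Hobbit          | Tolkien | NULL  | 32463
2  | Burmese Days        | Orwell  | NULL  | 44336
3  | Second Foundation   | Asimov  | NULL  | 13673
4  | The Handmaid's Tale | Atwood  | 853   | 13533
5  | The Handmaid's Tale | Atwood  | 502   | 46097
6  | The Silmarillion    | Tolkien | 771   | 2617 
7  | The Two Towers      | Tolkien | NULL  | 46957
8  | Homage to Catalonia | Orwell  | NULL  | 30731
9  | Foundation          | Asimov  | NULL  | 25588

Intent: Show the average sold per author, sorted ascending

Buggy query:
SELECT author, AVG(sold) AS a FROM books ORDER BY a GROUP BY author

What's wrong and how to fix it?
Bug: ORDER BY appears before GROUP BY; SQL clause order requires GROUP BY first

Fix: Reorder: SELECT … FROM … GROUP BY … ORDER BY …

Corrected query:
SELECT author, AVG(sold) AS a FROM books GROUP BY author ORDER BY a

Result:
author  | a           
--------+-------------
Asimov  | 19630.5     
Tolkien | 27345.666667
Atwood  | 29815       
Orwell  | 37533.5     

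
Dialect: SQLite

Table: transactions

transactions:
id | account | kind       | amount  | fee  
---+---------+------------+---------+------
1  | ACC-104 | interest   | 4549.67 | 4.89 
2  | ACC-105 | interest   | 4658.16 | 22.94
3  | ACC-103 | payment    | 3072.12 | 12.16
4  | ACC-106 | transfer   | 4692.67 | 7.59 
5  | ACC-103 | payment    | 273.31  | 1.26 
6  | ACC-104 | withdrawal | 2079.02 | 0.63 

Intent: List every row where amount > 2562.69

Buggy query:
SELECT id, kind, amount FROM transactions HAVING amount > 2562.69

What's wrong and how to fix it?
Bug: HAVING filters the output of aggregation, but this query has no GROUP BY and no aggregate functions, so SQLite rejects it (HAVING clause on a non-aggregate query); the condition here is per row

Fix: Use WHERE for row-level filtering

Corrected query:
SELECT id, kind, amount FROM transactions WHERE amount > 2562.69

Result:
id | kind     | amount 
---+----------+--------
1  | interest | 4549.67
2  | interest | 4658.16
3  | payment  | 3072.12
4  | transfer | 4692.67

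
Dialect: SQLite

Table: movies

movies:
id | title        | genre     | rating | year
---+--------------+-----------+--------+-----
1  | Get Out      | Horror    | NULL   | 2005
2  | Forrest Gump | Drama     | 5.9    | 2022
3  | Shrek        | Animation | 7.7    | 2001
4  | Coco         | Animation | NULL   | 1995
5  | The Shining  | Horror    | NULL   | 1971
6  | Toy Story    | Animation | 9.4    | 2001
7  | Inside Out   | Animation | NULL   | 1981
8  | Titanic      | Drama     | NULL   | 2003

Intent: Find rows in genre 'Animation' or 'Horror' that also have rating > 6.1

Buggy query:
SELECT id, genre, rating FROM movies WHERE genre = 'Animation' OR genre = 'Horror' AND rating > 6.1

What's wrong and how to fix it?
Bug: Without parentheses, AND is evaluated before OR, so the rating filter only applies to the 'Horror' branch

Fix: Add parentheses around the OR so the AND applies to both alternatives

Corrected query:
SELECT id, genre, rating FROM movies WHERE (genre = 'Animation' OR genre = 'Horror') AND rating > 6.1

Result:
id | genre     | rating
---+-----------+-------
3  | Animation | 7.7   
6  | Animation | 9.4   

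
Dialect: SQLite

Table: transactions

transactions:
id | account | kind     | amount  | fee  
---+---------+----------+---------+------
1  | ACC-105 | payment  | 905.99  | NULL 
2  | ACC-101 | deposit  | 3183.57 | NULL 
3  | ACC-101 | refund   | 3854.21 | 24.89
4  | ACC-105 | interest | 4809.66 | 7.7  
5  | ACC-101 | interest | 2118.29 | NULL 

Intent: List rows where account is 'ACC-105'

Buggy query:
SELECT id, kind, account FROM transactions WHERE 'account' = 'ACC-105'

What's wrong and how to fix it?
Bug: 'account' in single quotes is a string literal, not the column; the comparison is literal-vs-literal and never true

Fix: Remove the quotes around the column name (or use double quotes for an identifier)

Corrected query:
SELECT id, kind, account FROM transactions WHERE account = 'ACC-105'

Result:
id | kind     | account
---+----------+--------
1  | payment  | ACC-105
4  | interest | ACC-105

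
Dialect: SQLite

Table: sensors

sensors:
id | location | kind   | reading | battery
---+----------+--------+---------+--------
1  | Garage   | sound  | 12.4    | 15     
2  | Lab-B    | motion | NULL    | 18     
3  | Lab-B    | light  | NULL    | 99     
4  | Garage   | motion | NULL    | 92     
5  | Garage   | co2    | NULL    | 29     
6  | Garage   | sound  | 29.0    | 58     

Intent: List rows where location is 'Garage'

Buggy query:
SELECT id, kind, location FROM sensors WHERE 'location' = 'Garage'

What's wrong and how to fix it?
Bug: 'location' in single quotes is a string literal, not the column; the comparison is literal-vs-literal and never true

Fix: Remove the quotes around the column name (or use double quotes for an identifier)

Corrected query:
SELECT id, kind, location FROM sensors WHERE location = 'Garage'

Result:
id | kind   | location
---+--------+---------
1  | sound  | Garage  
4  | motion | Garage  
5  | co2    | Garage  
6  | sound  | Garage  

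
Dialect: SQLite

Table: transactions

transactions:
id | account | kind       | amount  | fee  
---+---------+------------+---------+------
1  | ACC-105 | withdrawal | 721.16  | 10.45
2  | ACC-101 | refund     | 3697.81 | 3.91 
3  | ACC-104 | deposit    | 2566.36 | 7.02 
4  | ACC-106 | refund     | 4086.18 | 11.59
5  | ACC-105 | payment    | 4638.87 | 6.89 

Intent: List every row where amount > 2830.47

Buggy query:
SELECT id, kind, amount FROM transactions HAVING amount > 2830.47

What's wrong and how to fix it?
Bug: This is a non-aggregate query (no GROUP BY, no aggregates), so in SQLite the HAVING clause is invalid here; a row-level condition belongs in WHERE

Fix: Use WHERE for row-level filtering

Corrected query:
SELECT id, kind, amount FROM transactions WHERE amount > 2830.47

Result:
id | kind    | amount 
---+---------+--------
2  | refund  | 3697.81
4  | refund  | 4086.18
5  | payment | 4638.87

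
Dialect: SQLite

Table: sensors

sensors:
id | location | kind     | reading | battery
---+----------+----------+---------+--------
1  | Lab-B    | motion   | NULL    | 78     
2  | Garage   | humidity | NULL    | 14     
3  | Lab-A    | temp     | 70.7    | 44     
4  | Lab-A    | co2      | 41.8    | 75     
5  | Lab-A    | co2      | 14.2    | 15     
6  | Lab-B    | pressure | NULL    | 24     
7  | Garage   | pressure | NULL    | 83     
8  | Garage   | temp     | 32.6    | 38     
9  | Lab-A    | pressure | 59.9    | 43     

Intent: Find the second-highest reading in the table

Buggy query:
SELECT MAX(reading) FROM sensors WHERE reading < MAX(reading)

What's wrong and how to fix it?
Bug: The inner MAX is an aggregate inside WHERE, which is not allowed

Fix: Compute the overall MAX in a subquery, then take MAX of rows below it

Corrected query:
SELECT MAX(reading) FROM sensors WHERE reading < (SELECT MAX(reading) FROM sensors)

Result:
MAX(reading)
------------
59.9        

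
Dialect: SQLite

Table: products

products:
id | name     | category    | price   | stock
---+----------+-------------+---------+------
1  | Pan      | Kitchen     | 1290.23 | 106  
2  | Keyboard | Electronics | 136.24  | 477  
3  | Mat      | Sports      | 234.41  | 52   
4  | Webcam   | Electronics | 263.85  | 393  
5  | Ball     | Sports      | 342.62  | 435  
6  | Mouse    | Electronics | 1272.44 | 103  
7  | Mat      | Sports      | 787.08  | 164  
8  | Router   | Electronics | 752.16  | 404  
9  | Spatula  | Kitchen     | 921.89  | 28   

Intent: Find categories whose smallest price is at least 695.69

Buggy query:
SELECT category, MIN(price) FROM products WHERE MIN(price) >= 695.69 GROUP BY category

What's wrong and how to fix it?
Bug: Aggregates like MIN are computed per group after WHERE runs

Fix: Replace WHERE with HAVING after the GROUP BY

Corrected query:
SELECT category, MIN(price) FROM products GROUP BY category HAVING MIN(price) >= 695.69

Result:
category | MIN(price)
---------+-----------
Kitchen  | 921.89    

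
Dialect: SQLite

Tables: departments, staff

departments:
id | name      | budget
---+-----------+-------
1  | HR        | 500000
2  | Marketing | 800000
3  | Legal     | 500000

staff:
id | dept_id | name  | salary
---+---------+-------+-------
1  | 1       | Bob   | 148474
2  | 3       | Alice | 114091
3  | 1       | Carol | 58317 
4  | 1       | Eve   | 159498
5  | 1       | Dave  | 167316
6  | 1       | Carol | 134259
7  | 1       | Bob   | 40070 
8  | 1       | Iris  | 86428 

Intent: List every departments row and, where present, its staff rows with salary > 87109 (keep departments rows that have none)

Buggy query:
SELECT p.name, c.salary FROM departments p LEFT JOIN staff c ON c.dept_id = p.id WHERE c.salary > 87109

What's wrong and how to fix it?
Bug: Filtering c.salary in WHERE discards the NULL rows produced by LEFT JOIN, turning it into an inner join

Fix: Move the right-table condition into the ON clause so unmatched parents are kept

Corrected query:
SELECT p.name, c.salary FROM departments p LEFT JOIN staff c ON c.dept_id = p.id AND c.salary > 87109

Result:
name      | salary
----------+-------
HR        | 134259
HR        | 148474
HR        | 159498
HR        | 167316
Marketing | NULL  
Legal     | 114091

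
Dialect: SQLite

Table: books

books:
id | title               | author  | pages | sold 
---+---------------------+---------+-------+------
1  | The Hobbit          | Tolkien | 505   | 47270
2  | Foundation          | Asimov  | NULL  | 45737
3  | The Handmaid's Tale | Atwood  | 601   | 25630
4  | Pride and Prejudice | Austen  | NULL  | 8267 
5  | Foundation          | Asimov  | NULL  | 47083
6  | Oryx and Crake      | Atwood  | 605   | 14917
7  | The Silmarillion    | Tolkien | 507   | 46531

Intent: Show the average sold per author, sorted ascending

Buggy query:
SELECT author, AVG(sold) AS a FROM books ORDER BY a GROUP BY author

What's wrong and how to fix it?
Bug: GROUP BY must precede ORDER BY

Fix: Move ORDER BY to the end, after GROUP BY

Corrected query:
SELECT author, AVG(sold) AS a FROM books GROUP BY author ORDER BY a

Result:
author  | a      
--------+--------
Austen  | 8267   
Atwood  | 20273.5
Asimov  | 46410  
Tolkien | 46900.5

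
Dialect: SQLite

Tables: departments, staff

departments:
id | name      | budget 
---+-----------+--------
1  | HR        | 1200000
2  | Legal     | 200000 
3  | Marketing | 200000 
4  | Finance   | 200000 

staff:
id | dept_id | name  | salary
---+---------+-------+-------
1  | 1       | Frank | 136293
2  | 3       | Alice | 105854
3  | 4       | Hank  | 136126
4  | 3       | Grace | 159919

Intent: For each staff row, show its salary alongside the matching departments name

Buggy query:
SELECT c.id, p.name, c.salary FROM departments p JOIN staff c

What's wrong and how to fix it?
Bug: JOIN with no ON clause produces a cartesian product; every staff row pairs with every departments row

Fix: Add ON c.dept_id = p.id to the JOIN

Corrected query:
SELECT c.id, p.name, c.salary FROM departments p JOIN staff c ON c.dept_id = p.id

Result:
id | name      | salary
---+-----------+-------
1  | HR        | 136293
2  | Marketing | 105854
3  | Finance   | 136126
4  | Marketing | 159919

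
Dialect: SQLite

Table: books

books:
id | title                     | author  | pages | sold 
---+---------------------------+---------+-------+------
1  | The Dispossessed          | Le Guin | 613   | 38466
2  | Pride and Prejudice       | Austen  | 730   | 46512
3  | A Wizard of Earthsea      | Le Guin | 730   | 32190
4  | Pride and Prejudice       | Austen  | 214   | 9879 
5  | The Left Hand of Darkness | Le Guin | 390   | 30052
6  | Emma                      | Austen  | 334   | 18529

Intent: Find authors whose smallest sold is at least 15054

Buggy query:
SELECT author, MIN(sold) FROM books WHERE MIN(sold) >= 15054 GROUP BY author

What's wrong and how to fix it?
Bug: Aggregates like MIN are computed per group after WHERE runs

Fix: Use HAVING for the per-group MIN condition

Corrected query:
SELECT author, MIN(sold) FROM books GROUP BY author HAVING MIN(sold) >= 15054

Result:
author  | MIN(sold)
--------+----------
Le Guin | 30052    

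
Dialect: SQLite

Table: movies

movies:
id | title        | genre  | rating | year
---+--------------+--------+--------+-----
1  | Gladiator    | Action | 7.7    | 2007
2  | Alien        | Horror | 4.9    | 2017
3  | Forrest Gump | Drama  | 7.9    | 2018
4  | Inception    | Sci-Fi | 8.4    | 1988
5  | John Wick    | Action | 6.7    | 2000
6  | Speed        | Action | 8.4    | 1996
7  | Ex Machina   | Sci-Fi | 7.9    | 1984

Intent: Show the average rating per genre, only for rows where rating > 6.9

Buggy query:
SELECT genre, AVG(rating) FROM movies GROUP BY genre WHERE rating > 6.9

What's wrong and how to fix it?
Bug: Row-level WHERE must come before GROUP BY in the clause order

Fix: Move the WHERE clause before GROUP BY

Corrected query:
SELECT genre, AVG(rating) FROM movies WHERE rating > 6.9 GROUP BY genre

Result:
genre  | AVG(rating)
-------+------------
Action | 8.05       
Drama  | 7.9        
Sci-Fi | 8.15       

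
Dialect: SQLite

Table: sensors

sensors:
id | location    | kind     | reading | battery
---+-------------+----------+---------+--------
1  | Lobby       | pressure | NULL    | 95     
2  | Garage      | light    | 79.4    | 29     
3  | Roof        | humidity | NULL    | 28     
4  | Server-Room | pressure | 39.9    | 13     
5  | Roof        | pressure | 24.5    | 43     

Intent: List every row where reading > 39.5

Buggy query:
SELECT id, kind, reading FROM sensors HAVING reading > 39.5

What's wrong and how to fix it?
Bug: This is a non-aggregate query (no GROUP BY, no aggregates), so in SQLite the HAVING clause is invalid here; a row-level condition belongs in WHERE

Fix: Use WHERE for row-level filtering

Corrected query:
SELECT id, kind, reading FROM sensors WHERE reading > 39.5

Result:
id | kind     | reading
---+----------+--------
2  | light    | 79.4   
4  | pressure | 39.9   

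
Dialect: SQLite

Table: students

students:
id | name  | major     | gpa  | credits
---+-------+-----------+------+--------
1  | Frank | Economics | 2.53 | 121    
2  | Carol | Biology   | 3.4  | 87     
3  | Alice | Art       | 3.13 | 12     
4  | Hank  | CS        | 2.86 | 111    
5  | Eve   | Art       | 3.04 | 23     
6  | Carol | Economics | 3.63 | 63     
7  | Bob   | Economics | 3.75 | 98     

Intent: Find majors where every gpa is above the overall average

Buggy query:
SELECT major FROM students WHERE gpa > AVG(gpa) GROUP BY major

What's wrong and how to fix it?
Bug: AVG() is an aggregate; it can't sit directly in WHERE

Fix: Compute the overall average in a scalar subquery and compare each group's MIN against it in HAVING

Corrected query:
SELECT major FROM students GROUP BY major HAVING MIN(gpa) > (SELECT AVG(gpa) FROM students)

Result:
major  
-------
Biology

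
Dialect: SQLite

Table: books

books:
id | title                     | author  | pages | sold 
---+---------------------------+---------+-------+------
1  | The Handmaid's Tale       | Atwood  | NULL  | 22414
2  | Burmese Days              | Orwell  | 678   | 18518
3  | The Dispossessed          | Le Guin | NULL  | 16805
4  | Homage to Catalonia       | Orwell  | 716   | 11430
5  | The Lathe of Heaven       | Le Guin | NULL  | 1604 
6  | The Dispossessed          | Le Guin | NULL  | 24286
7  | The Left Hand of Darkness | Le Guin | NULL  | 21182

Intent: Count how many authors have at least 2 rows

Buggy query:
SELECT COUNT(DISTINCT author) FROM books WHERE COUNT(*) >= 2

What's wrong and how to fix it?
Bug: WHERE filters individual rows, not groups, so a group-level COUNT is invalid there

Fix: Use a subquery that GROUPs and filters with HAVING, then count its rows

Corrected query:
SELECT COUNT(*) FROM (SELECT author FROM books GROUP BY author HAVING COUNT(*) >= 2)

Result:
COUNT(*)
--------
2       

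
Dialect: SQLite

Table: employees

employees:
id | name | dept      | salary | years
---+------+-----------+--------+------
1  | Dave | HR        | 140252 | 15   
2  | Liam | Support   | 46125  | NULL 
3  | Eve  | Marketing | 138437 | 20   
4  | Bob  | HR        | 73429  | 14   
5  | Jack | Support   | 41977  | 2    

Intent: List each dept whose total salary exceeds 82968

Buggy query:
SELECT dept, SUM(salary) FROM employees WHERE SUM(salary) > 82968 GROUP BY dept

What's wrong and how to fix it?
Bug: SUM(salary) is an aggregate, but WHERE filters rows before aggregation

Fix: Move the aggregate condition to a HAVING clause

Corrected query:
SELECT dept, SUM(salary) FROM employees GROUP BY dept HAVING SUM(salary) > 82968

Result:
dept      | SUM(salary)
----------+------------
HR        | 213681     
Marketing | 138437     
Support   | 88102      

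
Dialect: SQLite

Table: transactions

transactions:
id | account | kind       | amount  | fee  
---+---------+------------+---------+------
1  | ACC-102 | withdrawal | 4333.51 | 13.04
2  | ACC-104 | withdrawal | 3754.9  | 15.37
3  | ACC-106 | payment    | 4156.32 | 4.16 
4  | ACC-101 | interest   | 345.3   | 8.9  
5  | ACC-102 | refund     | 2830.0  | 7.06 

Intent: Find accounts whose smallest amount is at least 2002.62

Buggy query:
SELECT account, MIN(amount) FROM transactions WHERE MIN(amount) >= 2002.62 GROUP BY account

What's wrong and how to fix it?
Bug: Aggregates like MIN are computed per group after WHERE runs

Fix: Use HAVING for the per-group MIN condition

Corrected query:
SELECT account, MIN(amount) FROM transactions GROUP BY account HAVING MIN(amount) >= 2002.62

Result:
account | MIN(amount)
--------+------------
ACC-102 | 2830       
ACC-104 | 3754.9     
ACC-106 | 4156.32    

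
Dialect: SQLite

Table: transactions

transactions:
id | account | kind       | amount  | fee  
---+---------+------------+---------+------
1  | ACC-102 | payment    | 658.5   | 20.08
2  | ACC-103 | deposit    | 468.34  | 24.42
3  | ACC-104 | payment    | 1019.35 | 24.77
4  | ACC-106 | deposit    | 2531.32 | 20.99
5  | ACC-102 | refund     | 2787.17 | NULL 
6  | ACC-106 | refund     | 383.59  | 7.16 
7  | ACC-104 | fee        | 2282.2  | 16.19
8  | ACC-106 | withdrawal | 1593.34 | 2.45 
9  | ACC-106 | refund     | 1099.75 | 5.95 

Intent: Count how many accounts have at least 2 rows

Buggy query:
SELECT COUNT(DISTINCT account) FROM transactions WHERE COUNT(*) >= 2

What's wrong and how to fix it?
Bug: COUNT(*) cannot appear in WHERE; the per-group count doesn't exist yet

Fix: Use a subquery that GROUPs and filters with HAVING, then count its rows

Corrected query:
SELECT COUNT(*) FROM (SELECT account FROM transactions GROUP BY account HAVING COUNT(*) >= 2)

Result:
COUNT(*)
--------
3       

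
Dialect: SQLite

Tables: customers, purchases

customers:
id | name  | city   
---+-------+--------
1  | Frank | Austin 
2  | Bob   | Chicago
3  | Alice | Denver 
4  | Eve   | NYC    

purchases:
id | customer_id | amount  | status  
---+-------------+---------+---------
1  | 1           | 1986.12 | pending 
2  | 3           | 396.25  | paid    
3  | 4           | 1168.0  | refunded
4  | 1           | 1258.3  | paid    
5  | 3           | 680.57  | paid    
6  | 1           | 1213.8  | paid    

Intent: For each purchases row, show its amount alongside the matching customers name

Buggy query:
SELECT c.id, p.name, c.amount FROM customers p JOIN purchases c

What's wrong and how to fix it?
Bug: JOIN with no ON clause produces a cartesian product; every purchases row pairs with every customers row

Fix: Specify the join condition linking the foreign key to the parent id

Corrected query:
SELECT c.id, p.name, c.amount FROM customers p JOIN purchases c ON c.customer_id = p.id

Result:
id | name  | amount 
---+-------+--------
1  | Frank | 1986.12
2  | Alice | 396.25 
3  | Eve   | 1168   
4  | Frank | 1258.3 
5  | Alice | 680.57 
6  | Frank | 1213.8 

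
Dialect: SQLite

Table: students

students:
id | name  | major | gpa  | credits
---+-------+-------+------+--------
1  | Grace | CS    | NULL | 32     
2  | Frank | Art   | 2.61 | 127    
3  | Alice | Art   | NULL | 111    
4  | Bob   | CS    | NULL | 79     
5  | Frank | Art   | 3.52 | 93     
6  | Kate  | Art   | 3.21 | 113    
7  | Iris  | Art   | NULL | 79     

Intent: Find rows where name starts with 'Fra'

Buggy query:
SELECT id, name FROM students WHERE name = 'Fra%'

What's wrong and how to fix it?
Bug: '=' compares the literal string including the % character; pattern matching needs LIKE

Fix: Replace '=' with LIKE so 'Fra%' is treated as a pattern

Corrected query:
SELECT id, name FROM students WHERE name LIKE 'Fra%'

Result:
id | name 
---+------
2  | Frank
5  | Frank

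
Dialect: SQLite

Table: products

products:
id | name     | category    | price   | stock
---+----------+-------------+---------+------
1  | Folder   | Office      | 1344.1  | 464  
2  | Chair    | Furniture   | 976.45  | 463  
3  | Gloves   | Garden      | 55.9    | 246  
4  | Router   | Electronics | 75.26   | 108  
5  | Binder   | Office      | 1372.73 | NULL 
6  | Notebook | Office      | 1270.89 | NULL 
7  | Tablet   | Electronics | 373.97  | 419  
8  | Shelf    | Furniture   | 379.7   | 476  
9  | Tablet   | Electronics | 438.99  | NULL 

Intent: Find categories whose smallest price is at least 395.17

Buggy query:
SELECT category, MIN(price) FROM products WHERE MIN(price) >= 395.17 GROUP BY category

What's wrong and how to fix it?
Bug: Aggregates like MIN are computed per group after WHERE runs

Fix: Replace WHERE with HAVING after the GROUP BY

Corrected query:
SELECT category, MIN(price) FROM products GROUP BY category HAVING MIN(price) >= 395.17

Result:
category | MIN(price)
---------+-----------
Office   | 1270.89   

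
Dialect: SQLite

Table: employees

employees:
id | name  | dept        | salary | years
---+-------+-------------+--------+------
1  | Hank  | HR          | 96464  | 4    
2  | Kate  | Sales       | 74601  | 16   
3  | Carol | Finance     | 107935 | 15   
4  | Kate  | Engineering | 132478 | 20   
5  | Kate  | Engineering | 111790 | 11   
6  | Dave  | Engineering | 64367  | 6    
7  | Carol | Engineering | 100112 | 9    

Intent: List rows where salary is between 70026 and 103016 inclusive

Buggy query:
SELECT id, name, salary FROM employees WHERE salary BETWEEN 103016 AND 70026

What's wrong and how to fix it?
Bug: BETWEEN expects the lower bound first; with 103016 AND 70026 the range is empty

Fix: Write BETWEEN 70026 AND 103016

Corrected query:
SELECT id, name, salary FROM employees WHERE salary BETWEEN 70026 AND 103016

Result:
id | name  | salary
---+-------+-------
1  | Hank  | 96464 
2  | Kate  | 74601 
7  | Carol | 100112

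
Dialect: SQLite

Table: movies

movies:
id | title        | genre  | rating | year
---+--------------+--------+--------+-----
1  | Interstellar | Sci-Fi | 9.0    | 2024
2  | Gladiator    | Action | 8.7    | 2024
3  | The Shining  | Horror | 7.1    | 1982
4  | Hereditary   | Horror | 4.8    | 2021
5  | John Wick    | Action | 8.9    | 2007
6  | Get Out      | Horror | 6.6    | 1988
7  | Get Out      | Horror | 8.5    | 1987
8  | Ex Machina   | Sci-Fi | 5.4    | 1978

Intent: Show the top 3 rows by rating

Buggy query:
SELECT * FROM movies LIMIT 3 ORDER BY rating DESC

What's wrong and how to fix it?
Bug: LIMIT must come after ORDER BY

Fix: Sort with ORDER BY, then apply LIMIT

Corrected query:
SELECT * FROM movies ORDER BY rating DESC LIMIT 3

Result:
id | title        | genre  | rating | year
---+--------------+--------+--------+-----
1  | Interstellar | Sci-Fi | 9      | 2024
5  | John Wick    | Action | 8.9    | 2007
2  | Gladiator    | Action | 8.7    | 2024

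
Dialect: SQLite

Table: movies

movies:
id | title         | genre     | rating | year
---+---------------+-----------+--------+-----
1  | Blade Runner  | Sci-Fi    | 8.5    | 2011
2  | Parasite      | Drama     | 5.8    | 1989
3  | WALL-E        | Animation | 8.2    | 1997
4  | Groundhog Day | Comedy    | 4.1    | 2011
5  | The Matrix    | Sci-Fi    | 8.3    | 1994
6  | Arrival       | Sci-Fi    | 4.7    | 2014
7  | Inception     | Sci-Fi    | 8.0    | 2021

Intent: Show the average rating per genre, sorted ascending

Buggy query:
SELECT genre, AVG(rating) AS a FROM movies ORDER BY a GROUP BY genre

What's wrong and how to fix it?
Bug: ORDER BY appears before GROUP BY; SQL clause order requires GROUP BY first

Fix: Move ORDER BY to the end, after GROUP BY

Corrected query:
SELECT genre, AVG(rating) AS a FROM movies GROUP BY genre ORDER BY a

Result:
genre     | a    
----------+------
Comedy    | 4.1  
Drama     | 5.8  
Sci-Fi    | 7.375
Animation | 8.2  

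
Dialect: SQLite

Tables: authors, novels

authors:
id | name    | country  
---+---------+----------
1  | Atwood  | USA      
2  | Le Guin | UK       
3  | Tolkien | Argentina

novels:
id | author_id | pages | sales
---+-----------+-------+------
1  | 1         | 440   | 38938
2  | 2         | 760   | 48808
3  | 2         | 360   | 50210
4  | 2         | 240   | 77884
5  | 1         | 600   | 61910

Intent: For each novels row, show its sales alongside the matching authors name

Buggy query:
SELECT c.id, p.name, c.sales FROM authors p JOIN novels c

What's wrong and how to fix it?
Bug: Missing join condition: each novels row is matched to all authors rows instead of just its own

Fix: Specify the join condition linking the foreign key to the parent id

Corrected query:
SELECT c.id, p.name, c.sales FROM authors p JOIN novels c ON c.author_id = p.id

Result:
id | name    | sales
---+---------+------
1  | Atwood  | 38938
2  | Le Guin | 48808
3  | Le Guin | 50210
4  | Le Guin | 77884
5  | Atwood  | 61910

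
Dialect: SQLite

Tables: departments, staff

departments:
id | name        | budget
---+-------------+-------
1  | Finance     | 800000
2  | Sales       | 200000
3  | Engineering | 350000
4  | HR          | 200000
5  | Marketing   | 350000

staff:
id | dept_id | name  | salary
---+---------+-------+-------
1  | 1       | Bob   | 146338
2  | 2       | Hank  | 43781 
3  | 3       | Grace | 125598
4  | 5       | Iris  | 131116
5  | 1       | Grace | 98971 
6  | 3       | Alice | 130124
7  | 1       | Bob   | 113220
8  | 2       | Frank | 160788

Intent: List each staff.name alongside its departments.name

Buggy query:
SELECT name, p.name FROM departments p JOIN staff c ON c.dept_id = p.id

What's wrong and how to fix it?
Bug: 'name' exists in both joined tables, so the database can't tell which one is meant

Fix: Prefix ambiguous columns with the table alias

Corrected query:
SELECT c.name, p.name FROM departments p JOIN staff c ON c.dept_id = p.id

Result:
name  | name       
------+------------
Bob   | Finance    
Hank  | Sales      
Grace | Engineering
Iris  | Marketing  
Grace | Finance    
Alice | Engineering
Bob   | Finance    
Frank | Sales      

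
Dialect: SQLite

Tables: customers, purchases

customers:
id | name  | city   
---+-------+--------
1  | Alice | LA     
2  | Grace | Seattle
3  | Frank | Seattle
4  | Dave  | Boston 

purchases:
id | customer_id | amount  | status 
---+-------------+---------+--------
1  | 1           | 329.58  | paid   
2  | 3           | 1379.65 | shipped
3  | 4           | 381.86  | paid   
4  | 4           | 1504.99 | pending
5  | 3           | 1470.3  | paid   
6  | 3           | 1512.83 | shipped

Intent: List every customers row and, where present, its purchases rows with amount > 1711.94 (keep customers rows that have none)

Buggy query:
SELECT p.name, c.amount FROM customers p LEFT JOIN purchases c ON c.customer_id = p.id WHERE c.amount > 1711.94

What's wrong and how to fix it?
Bug: A WHERE condition on the right-hand table after LEFT JOIN drops unmatched parents

Fix: Move the right-table condition into the ON clause so unmatched parents are kept

Corrected query:
SELECT p.name, c.amount FROM customers p LEFT JOIN purchases c ON c.customer_id = p.id AND c.amount > 1711.94

Result:
name  | amount
------+-------
Alice | NULL  
Grace | NULL  
Frank | NULL  
Dave  | NULL  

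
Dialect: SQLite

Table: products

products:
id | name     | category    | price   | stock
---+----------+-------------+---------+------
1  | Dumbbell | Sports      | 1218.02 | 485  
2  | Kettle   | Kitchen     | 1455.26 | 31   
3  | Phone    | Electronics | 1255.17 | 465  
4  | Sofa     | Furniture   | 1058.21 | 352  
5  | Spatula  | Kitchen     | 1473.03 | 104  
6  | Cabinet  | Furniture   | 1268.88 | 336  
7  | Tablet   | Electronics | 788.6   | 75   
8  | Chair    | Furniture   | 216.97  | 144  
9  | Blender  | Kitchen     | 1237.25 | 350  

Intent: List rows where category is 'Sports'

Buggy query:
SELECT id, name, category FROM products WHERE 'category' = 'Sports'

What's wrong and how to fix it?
Bug: 'category' in single quotes is a string literal, not the column; the comparison is literal-vs-literal and never true

Fix: Reference the column as category without single quotes

Corrected query:
SELECT id, name, category FROM products WHERE category = 'Sports'

Result:
id | name     | category
---+----------+---------
1  | Dumbbell | Sports  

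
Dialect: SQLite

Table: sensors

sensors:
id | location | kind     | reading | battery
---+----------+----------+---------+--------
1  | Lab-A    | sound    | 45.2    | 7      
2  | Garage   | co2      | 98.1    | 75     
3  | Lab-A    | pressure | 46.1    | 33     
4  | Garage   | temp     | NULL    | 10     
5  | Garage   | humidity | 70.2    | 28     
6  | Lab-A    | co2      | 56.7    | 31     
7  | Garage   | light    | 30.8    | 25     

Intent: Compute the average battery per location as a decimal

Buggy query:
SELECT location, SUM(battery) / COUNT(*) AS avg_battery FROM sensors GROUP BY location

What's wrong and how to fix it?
Bug: SUM(battery) and COUNT(*) are both integers; the division truncates the fractional part

Fix: Multiply by 1.0 (or CAST to REAL) to force floating-point division

Corrected query:
SELECT location, SUM(battery) * 1.0 / COUNT(*) AS avg_battery FROM sensors GROUP BY location

Result:
location | avg_battery
---------+------------
Garage   | 34.5       
Lab-A    | 23.666667  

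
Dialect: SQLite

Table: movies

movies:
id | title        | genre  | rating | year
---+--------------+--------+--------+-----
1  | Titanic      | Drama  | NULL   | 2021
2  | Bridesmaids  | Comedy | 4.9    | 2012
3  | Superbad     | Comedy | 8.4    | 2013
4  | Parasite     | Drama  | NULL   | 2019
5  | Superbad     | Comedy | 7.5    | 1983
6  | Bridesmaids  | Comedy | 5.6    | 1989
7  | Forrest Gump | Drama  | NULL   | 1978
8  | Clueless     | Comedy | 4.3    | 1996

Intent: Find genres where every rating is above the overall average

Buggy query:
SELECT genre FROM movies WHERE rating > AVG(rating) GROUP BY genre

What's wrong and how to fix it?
Bug: WHERE evaluates per row before aggregation, so AVG() is unavailable

Fix: Compute the overall average in a scalar subquery and compare each group's MIN against it in HAVING

Corrected query:
SELECT genre FROM movies GROUP BY genre HAVING MIN(rating) > (SELECT AVG(rating) FROM movies)

Result:
(no rows)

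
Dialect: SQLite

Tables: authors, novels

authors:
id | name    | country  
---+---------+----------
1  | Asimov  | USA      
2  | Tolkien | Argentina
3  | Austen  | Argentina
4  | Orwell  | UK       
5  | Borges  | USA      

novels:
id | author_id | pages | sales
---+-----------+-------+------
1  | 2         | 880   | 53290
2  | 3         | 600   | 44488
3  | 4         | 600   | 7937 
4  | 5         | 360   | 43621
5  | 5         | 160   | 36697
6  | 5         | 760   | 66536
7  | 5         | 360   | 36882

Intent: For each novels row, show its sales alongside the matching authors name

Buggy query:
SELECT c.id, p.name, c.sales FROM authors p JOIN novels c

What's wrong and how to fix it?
Bug: JOIN with no ON clause produces a cartesian product; every novels row pairs with every authors row

Fix: Add ON c.author_id = p.id to the JOIN

Corrected query:
SELECT c.id, p.name, c.sales FROM authors p JOIN novels c ON c.author_id = p.id

Result:
id | name    | sales
---+---------+------
1  | Tolkien | 53290
2  | Austen  | 44488
3  | Orwell  | 7937 
4  | Borges  | 43621
5  | Borges  | 36697
6  | Borges  | 66536
7  | Borges  | 36882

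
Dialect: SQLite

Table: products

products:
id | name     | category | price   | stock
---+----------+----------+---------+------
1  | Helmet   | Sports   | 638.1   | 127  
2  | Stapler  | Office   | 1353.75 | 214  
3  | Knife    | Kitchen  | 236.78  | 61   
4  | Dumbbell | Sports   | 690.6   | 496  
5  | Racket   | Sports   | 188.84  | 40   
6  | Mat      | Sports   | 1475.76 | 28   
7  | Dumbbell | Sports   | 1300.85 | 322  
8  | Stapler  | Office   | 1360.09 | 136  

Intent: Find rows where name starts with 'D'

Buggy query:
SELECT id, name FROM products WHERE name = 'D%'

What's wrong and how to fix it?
Bug: Wildcards only work with LIKE; '=' treats '%' as a literal character

Fix: Use LIKE for wildcard pattern matching

Corrected query:
SELECT id, name FROM products WHERE name LIKE 'D%'

Result:
id | name    
---+---------
4  | Dumbbell
7  | Dumbbell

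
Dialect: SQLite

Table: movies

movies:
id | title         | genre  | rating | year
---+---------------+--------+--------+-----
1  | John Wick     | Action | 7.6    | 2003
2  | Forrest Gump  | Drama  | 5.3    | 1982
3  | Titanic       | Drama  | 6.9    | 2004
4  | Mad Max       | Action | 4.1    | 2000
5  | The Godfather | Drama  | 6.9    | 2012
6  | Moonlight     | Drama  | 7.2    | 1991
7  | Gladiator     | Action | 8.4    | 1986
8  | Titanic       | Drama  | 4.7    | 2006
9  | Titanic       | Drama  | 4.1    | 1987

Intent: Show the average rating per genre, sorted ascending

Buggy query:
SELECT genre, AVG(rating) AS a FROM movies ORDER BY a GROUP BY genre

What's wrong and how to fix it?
Bug: GROUP BY must precede ORDER BY

Fix: Reorder: SELECT … FROM … GROUP BY … ORDER BY …

Corrected query:
SELECT genre, AVG(rating) AS a FROM movies GROUP BY genre ORDER BY a

Result:
genre  | a   
-------+-----
Drama  | 5.85
Action | 6.7 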